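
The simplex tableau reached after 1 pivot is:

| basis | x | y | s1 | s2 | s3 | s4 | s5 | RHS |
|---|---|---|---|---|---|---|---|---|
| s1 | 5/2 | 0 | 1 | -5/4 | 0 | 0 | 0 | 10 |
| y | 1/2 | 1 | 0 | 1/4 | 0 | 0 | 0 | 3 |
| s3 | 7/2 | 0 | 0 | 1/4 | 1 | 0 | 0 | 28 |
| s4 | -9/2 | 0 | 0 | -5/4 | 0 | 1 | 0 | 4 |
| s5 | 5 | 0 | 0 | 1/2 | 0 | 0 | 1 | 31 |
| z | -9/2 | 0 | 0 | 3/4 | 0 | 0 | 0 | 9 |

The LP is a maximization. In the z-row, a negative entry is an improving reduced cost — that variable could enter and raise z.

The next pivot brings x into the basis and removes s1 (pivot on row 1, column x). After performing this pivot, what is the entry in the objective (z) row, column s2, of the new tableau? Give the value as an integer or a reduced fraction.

-3/2

Pivot element is row 1, column x: 5/2.
Normalize row 1: new (row 1, s2) = (-5/4)/(5/2) = -1/2.
z-row ← z-row − (-9/2)·(new row 1): 3/4 − (-9/2)·(-1/2) = -3/2.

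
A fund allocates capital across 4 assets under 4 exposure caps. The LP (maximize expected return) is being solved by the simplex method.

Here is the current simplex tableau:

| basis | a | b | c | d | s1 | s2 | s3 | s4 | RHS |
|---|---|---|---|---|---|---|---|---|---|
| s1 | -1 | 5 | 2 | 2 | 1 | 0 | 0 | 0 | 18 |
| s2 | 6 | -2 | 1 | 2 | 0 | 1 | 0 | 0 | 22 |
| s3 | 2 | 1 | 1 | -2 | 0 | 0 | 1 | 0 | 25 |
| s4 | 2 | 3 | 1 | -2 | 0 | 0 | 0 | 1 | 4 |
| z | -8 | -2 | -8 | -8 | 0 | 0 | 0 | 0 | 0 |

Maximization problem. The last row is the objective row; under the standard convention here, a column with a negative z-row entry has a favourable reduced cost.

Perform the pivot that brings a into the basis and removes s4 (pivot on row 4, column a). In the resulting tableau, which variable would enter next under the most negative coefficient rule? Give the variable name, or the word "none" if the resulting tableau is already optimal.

d

Pivot element 2. New z-row = old z-row − (-8)·(row 4/2).
Updated z-row coefficients: a: 0, b: 10, c: -4, d: -16, s1: 0, s2: 0, s3: 0, s4: 4.
The most negative is -16 in column d, so d would enter next.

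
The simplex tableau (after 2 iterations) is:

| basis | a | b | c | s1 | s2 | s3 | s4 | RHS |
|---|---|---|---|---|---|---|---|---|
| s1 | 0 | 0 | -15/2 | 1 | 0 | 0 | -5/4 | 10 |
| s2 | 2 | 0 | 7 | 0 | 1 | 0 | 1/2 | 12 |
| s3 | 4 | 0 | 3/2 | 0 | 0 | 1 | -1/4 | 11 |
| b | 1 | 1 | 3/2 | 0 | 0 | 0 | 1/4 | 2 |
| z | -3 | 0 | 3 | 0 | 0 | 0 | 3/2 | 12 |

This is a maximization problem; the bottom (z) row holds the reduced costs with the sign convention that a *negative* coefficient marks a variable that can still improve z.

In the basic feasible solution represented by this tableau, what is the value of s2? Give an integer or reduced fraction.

s2 is basic (row 2); its value is the RHS of that row: 12.

12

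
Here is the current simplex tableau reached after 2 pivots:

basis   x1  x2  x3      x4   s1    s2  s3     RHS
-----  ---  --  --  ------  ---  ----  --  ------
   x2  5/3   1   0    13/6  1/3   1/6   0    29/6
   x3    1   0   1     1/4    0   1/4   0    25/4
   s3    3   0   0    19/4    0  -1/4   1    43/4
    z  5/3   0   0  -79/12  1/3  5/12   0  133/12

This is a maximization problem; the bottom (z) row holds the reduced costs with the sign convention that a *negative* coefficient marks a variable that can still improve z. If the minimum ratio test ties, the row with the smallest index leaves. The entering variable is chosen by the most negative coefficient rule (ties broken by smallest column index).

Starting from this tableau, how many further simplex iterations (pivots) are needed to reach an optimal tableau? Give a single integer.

pivot: x4 in, x2 out → z = 335/13
No improving column remains; optimal.

1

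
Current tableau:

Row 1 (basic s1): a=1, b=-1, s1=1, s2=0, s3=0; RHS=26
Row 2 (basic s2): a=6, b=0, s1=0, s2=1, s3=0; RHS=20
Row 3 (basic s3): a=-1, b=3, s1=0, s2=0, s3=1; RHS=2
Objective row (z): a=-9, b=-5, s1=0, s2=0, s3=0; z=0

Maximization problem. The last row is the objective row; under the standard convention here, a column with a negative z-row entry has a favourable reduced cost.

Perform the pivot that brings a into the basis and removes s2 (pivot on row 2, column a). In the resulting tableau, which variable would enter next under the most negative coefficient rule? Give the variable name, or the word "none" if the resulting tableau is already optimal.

Pivot element 6. New z-row = old z-row − (-9)·(row 2/6).
Updated z-row coefficients: a: 0, b: -5, s1: 0, s2: 3/2, s3: 0.
The most negative is -5 in column b, so b would enter next.

b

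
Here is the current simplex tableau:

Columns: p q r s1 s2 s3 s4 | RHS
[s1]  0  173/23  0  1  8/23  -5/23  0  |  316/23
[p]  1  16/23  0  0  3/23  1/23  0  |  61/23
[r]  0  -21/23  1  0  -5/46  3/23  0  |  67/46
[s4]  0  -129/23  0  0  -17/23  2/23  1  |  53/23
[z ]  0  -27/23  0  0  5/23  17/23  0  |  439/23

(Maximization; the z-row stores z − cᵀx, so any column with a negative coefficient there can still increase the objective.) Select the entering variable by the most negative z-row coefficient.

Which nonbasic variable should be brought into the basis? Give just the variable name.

Objective-row coefficients: p: 0, q: -27/23, r: 0, s1: 0, s2: 5/23, s3: 17/23, s4: 0.
The most negative is -27/23 in column q, so q enters.

q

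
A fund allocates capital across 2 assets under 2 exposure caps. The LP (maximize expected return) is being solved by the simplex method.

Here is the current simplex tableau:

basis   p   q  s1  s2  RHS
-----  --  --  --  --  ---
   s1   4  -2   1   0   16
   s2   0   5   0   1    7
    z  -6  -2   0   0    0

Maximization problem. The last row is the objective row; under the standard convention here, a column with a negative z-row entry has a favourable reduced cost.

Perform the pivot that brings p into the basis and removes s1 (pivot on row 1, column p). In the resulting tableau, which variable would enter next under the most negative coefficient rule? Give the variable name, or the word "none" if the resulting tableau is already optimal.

Pivot element 4. New z-row = old z-row − (-6)·(row 1/4).
Updated z-row coefficients: p: 0, q: -5, s1: 3/2, s2: 0.
The most negative is -5 in column q, so q would enter next.

q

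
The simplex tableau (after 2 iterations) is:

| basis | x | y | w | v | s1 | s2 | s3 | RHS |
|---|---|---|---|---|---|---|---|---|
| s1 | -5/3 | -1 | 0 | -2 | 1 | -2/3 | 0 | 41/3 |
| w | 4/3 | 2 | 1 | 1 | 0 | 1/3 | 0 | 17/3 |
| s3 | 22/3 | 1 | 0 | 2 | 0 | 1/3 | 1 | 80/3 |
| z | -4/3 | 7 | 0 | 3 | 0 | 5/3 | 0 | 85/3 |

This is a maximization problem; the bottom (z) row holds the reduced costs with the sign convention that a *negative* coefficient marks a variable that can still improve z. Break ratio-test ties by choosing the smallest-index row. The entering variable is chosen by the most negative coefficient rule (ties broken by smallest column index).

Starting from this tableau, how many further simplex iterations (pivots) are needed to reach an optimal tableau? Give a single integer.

pivot: x in, s3 out → z = 365/11
No improving column remains; optimal.

1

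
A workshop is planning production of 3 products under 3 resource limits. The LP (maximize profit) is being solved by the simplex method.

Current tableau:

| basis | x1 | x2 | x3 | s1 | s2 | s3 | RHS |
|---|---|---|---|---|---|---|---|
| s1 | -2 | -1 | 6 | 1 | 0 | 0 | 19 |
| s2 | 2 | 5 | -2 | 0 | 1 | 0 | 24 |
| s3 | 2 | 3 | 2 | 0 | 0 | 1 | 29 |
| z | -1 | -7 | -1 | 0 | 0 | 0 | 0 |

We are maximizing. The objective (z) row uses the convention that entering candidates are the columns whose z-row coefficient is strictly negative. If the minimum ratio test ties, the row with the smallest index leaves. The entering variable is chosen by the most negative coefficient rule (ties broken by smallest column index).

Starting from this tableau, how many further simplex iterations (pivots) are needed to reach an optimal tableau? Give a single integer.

2

pivot: x2 in, s2 out → z = 168/5
pivot: x3 in, s1 out → z = 199/4
No improving column remains; optimal.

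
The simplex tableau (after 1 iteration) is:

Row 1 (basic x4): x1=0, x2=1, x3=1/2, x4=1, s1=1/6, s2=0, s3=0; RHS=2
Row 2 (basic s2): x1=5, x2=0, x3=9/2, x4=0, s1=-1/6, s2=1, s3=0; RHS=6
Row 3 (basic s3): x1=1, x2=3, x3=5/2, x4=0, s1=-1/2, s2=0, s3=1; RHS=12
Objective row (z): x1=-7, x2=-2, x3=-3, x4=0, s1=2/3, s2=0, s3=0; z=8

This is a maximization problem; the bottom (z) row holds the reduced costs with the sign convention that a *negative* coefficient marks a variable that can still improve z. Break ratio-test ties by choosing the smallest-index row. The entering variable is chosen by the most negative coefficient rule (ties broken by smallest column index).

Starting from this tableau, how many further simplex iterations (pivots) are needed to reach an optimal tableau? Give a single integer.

pivot: x1 in, s2 out → z = 82/5
pivot: x2 in, x4 out → z = 102/5
No improving column remains; optimal.

2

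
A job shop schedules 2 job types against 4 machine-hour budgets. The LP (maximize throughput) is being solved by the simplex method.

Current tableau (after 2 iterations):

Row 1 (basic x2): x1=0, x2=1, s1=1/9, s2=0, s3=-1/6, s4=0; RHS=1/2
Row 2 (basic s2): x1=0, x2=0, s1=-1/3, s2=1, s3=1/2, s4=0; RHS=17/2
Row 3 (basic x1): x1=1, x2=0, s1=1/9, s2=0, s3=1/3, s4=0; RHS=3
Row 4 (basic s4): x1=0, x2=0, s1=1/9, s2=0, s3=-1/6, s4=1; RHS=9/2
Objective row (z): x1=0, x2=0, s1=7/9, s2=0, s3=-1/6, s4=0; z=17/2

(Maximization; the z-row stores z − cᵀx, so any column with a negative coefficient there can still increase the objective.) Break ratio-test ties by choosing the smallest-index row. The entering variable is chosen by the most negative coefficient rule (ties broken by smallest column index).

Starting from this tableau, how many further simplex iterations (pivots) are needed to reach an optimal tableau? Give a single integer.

1

pivot: s3 in, x1 out → z = 10
No improving column remains; optimal.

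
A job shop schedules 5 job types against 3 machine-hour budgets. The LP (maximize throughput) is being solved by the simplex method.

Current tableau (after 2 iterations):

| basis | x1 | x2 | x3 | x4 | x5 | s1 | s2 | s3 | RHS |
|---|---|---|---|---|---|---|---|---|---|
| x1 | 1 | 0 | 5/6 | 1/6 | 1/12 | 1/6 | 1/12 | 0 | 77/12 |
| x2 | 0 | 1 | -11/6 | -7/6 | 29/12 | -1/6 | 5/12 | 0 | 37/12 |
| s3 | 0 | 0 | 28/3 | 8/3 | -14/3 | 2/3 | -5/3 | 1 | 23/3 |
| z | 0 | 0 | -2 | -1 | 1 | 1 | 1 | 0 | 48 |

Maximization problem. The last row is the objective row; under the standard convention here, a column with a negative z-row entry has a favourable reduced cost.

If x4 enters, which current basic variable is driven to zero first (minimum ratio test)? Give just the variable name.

Ratios: row 1 (x1): (77/12)/(1/6) = 77/2; row 2 (x2): entry -7/6 ≤ 0, skip; row 3 (s3): (23/3)/(8/3) = 23/8.
Minimum ratio 23/8 is in the s3 row, so s3 leaves.

s3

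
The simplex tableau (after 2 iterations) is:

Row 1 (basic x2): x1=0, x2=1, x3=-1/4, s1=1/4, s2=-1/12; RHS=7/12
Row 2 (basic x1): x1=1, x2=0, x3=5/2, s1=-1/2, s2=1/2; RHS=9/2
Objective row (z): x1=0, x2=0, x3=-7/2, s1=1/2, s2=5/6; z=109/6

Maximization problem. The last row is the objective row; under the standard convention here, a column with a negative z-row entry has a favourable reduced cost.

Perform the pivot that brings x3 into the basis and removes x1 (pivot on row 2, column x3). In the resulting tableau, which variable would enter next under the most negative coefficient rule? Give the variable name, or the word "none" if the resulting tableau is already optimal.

s1

Pivot element 5/2. New z-row = old z-row − (-7/2)·(row 2/(5/2)).
Updated z-row coefficients: x1: 7/5, x2: 0, x3: 0, s1: -1/5, s2: 23/15.
The most negative is -1/5 in column s1, so s1 would enter next.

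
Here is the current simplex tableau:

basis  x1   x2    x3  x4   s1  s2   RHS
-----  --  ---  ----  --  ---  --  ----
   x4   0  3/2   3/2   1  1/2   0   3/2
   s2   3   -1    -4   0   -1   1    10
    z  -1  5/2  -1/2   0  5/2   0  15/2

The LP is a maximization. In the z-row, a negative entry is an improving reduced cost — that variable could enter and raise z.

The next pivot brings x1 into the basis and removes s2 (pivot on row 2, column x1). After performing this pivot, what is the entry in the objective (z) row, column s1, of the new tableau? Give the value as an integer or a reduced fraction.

Pivot element is row 2, column x1: 3.
Normalize row 2: new (row 2, s1) = (-1)/3 = -1/3.
z-row ← z-row − (-1)·(new row 2): 5/2 − (-1)·(-1/3) = 13/6.

13/6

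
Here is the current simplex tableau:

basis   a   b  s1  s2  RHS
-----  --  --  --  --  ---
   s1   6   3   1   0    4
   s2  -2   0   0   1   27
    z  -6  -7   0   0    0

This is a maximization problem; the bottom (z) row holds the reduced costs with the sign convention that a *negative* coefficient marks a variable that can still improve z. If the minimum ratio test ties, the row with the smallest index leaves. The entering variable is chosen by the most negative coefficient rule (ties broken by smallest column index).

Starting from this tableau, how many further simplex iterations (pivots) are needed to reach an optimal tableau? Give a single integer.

pivot: b in, s1 out → z = 28/3
No improving column remains; optimal.

1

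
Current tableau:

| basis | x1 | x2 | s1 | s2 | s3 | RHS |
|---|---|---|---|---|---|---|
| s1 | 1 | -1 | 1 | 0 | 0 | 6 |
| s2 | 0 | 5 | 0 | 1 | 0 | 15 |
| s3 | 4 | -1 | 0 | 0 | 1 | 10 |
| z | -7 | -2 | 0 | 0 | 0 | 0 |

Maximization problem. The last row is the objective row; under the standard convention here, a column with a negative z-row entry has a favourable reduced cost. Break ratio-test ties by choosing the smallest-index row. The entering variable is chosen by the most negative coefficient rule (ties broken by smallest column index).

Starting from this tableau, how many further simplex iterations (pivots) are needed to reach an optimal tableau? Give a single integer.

2

pivot: x1 in, s3 out → z = 35/2
pivot: x2 in, s2 out → z = 115/4
No improving column remains; optimal.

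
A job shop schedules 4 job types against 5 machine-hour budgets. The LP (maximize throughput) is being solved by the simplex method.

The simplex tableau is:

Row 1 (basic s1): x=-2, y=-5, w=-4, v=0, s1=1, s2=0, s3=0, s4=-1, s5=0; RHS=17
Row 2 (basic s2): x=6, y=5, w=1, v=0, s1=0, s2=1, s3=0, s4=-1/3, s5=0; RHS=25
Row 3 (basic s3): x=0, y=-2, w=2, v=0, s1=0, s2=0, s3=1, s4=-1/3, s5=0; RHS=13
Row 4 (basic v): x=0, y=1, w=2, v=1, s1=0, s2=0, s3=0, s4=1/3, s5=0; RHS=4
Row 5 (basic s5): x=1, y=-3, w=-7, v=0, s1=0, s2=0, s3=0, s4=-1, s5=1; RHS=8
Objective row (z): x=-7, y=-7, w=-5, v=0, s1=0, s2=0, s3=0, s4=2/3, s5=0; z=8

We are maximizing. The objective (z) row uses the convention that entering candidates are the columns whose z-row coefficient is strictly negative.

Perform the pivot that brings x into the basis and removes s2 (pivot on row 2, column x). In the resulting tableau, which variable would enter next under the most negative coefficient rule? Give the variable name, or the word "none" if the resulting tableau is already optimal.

w

Pivot element 6. New z-row = old z-row − (-7)·(row 2/6).
Updated z-row coefficients: x: 0, y: -7/6, w: -23/6, v: 0, s1: 0, s2: 7/6, s3: 0, s4: 5/18, s5: 0.
The most negative is -23/6 in column w, so w would enter next.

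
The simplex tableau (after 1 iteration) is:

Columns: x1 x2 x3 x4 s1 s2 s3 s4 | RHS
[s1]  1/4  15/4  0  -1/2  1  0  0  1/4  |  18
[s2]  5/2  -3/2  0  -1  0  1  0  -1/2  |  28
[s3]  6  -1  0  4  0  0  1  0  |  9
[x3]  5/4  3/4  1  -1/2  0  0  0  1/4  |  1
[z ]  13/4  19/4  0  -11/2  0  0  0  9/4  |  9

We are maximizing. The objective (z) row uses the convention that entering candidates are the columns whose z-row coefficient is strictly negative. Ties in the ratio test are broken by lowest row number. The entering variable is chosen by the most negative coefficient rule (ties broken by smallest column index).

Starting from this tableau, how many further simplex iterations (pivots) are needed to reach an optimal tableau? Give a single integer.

1

pivot: x4 in, s3 out → z = 171/8
No improving column remains; optimal.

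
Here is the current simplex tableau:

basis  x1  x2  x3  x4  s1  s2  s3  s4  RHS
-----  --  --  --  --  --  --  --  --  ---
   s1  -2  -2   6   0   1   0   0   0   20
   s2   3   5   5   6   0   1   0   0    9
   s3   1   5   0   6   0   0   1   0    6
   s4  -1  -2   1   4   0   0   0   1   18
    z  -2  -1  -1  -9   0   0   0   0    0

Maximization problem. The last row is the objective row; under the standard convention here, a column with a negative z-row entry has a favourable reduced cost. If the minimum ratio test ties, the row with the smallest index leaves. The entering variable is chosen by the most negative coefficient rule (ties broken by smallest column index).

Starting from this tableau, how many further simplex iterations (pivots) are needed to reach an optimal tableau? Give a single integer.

pivot: x4 in, s3 out → z = 9
pivot: x3 in, s2 out → z = 48/5
pivot: x1 in, x3 out → z = 39/4
No improving column remains; optimal.

3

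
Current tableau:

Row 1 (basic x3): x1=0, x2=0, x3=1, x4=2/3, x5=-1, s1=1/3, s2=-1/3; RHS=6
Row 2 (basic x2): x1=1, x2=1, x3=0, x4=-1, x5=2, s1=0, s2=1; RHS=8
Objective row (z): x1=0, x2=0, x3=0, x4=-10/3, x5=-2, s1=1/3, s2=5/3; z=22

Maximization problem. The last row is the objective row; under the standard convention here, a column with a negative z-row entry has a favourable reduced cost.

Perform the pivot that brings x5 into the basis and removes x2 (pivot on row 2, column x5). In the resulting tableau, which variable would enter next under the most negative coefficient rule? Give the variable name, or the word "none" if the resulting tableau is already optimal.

Pivot element 2. New z-row = old z-row − (-2)·(row 2/2).
Updated z-row coefficients: x1: 1, x2: 1, x3: 0, x4: -13/3, x5: 0, s1: 1/3, s2: 8/3.
The most negative is -13/3 in column x4, so x4 would enter next.

x4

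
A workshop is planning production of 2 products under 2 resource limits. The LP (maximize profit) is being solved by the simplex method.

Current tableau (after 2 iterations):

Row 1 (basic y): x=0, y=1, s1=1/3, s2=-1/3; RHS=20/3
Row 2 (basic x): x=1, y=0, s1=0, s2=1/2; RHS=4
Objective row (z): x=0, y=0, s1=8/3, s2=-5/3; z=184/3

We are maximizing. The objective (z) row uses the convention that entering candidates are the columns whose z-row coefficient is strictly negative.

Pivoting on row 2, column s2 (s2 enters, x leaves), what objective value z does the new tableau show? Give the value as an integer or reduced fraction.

224/3

Minimum ratio for s2: 4/(1/2) = 8.
z changes by −(z-row coeff of s2)·ratio = −(-5/3)·8 = 40/3.
New z = 184/3 + (40/3) = 224/3.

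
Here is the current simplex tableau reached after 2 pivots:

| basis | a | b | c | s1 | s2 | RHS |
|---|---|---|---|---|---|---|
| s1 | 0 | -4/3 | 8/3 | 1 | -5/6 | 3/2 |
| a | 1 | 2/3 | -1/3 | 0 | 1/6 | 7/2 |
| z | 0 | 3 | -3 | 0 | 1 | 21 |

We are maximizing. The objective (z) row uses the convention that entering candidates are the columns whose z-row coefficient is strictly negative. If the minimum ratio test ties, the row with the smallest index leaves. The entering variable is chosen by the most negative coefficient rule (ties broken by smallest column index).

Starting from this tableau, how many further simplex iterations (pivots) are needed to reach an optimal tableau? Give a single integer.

pivot: c in, s1 out → z = 363/16
No improving column remains; optimal.

1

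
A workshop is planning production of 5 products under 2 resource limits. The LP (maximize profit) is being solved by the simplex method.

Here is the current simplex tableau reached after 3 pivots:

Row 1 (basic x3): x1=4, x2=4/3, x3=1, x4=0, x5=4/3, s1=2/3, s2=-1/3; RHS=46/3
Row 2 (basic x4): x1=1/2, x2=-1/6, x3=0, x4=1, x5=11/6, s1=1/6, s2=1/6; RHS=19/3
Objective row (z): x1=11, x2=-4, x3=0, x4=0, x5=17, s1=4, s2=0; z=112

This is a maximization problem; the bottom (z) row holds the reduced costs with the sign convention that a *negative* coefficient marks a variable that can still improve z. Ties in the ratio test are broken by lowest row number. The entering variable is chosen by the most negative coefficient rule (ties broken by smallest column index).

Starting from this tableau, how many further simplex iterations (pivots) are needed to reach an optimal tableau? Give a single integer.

pivot: x2 in, x3 out → z = 158
pivot: s2 in, x4 out → z = 224
No improving column remains; optimal.

2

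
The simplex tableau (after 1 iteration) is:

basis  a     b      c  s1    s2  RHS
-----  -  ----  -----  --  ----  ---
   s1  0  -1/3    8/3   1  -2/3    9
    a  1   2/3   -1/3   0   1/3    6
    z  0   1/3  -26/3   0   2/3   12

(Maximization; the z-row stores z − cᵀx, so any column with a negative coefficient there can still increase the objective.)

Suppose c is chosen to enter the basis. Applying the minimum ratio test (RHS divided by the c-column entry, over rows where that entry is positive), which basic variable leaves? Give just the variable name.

s1

Ratios: row 1 (s1): 9/(8/3) = 27/8; row 2 (a): entry -1/3 ≤ 0, skip.
Minimum ratio 27/8 is in the s1 row, so s1 leaves.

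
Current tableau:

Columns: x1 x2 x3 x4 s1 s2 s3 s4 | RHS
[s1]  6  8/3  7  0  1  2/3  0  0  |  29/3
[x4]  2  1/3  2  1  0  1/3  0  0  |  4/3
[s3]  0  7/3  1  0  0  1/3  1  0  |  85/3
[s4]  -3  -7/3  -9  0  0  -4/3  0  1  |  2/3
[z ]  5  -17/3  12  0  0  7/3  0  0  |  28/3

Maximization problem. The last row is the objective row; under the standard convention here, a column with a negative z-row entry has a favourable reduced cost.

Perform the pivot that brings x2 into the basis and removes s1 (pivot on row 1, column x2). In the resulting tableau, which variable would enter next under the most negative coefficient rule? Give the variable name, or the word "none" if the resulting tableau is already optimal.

Pivot element 8/3. New z-row = old z-row − (-17/3)·(row 1/(8/3)).
Updated z-row coefficients: x1: 71/4, x2: 0, x3: 215/8, x4: 0, s1: 17/8, s2: 15/4, s3: 0, s4: 0.
No coefficient is strictly negative; the tableau after this pivot is optimal.

none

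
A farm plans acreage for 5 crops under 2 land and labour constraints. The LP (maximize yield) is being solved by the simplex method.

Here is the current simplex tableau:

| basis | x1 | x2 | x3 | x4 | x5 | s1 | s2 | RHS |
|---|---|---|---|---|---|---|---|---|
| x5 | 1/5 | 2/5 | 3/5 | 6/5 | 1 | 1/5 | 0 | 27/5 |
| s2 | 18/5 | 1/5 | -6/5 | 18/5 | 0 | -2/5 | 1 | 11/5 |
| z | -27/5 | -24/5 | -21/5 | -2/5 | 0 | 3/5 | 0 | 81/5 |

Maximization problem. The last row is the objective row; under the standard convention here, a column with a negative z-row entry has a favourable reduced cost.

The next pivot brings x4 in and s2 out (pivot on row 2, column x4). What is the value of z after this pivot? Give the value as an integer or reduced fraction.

148/9

Minimum ratio for x4: (11/5)/(18/5) = 11/18.
z changes by −(z-row coeff of x4)·ratio = −(-2/5)·(11/18) = 11/45.
New z = 81/5 + (11/45) = 148/9.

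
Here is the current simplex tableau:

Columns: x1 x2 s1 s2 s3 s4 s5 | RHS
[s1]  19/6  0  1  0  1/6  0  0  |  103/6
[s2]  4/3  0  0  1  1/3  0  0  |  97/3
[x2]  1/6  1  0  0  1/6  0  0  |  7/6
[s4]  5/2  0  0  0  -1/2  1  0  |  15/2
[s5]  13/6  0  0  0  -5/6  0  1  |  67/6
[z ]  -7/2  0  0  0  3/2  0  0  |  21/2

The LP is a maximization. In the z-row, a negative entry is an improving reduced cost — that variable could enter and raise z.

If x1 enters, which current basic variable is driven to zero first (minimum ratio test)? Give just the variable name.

Ratios: row 1 (s1): (103/6)/(19/6) = 103/19; row 2 (s2): (97/3)/(4/3) = 97/4; row 3 (x2): (7/6)/(1/6) = 7; row 4 (s4): (15/2)/(5/2) = 3; row 5 (s5): (67/6)/(13/6) = 67/13.
Minimum ratio 3 is in the s4 row, so s4 leaves.

s4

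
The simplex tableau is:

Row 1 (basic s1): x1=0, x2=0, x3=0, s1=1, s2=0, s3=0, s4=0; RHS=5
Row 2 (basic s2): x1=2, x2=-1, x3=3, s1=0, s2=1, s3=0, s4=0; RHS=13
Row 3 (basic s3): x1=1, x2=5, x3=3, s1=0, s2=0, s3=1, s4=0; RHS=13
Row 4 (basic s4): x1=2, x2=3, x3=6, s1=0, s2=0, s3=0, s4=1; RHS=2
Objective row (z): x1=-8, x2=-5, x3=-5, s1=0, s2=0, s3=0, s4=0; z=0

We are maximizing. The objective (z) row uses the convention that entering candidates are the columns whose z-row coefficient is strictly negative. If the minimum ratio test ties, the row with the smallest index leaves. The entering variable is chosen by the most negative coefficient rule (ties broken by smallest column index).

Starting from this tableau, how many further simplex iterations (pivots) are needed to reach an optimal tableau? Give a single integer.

1

pivot: x1 in, s4 out → z = 8
No improving column remains; optimal.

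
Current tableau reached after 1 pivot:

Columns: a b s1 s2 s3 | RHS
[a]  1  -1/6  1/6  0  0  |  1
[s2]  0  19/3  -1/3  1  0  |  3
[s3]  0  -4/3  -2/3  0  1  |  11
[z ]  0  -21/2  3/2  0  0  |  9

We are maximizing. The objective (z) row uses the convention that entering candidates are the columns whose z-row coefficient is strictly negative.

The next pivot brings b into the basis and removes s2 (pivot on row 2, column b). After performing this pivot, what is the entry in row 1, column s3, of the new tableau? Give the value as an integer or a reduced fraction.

0

Pivot element is row 2, column b: 19/3.
Normalize row 2: new (row 2, s3) = 0/(19/3) = 0.
row 1 ← row 1 − (-1/6)·(new row 2): 0 − (-1/6)·0 = 0.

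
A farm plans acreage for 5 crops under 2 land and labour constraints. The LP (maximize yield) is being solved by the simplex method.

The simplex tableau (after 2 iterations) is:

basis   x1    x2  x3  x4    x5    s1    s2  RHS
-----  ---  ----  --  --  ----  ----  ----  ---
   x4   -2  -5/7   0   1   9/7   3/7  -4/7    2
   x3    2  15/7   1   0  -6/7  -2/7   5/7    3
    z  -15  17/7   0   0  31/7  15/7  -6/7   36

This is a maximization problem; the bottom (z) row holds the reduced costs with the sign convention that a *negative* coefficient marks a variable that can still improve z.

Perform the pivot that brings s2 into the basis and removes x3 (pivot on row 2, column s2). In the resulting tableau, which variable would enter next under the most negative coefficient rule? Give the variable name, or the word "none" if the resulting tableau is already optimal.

x1

Pivot element 5/7. New z-row = old z-row − (-6/7)·(row 2/(5/7)).
Updated z-row coefficients: x1: -63/5, x2: 5, x3: 6/5, x4: 0, x5: 17/5, s1: 9/5, s2: 0.
The most negative is -63/5 in column x1, so x1 would enter next.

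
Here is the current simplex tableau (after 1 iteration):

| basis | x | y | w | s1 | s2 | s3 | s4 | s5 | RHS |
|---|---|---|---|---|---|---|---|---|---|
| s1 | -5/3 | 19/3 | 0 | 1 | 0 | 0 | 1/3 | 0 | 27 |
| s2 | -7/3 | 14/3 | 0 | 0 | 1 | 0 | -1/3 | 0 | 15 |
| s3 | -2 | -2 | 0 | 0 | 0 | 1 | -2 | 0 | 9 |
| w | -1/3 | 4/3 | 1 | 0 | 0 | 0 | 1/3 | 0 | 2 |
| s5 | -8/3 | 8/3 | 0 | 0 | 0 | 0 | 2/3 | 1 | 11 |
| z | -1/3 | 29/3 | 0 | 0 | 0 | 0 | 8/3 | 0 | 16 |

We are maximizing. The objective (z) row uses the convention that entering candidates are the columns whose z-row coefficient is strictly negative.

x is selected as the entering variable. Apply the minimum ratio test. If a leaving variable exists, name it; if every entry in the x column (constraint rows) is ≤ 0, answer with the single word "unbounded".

unbounded

x-column entries: row 1: -5/3, row 2: -7/3, row 3: -2, row 4: -1/3, row 5: -8/3. All ≤ 0, so x can increase without bound; the LP is unbounded in this direction.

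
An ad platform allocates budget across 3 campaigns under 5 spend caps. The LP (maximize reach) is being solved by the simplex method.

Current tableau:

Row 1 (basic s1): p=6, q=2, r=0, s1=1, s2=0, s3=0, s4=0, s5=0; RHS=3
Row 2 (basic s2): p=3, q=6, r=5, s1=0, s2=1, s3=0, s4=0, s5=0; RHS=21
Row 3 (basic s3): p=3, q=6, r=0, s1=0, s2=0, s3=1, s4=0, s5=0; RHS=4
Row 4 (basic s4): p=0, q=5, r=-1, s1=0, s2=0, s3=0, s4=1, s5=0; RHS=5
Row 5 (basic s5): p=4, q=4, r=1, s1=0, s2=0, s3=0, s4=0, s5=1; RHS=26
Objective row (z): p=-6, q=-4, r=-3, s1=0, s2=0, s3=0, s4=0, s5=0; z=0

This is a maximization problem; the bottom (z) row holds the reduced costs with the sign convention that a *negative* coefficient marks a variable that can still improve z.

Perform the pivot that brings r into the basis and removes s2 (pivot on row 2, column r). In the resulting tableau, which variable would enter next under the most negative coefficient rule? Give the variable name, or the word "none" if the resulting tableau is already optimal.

p

Pivot element 5. New z-row = old z-row − (-3)·(row 2/5).
Updated z-row coefficients: p: -21/5, q: -2/5, r: 0, s1: 0, s2: 3/5, s3: 0, s4: 0, s5: 0.
The most negative is -21/5 in column p, so p would enter next.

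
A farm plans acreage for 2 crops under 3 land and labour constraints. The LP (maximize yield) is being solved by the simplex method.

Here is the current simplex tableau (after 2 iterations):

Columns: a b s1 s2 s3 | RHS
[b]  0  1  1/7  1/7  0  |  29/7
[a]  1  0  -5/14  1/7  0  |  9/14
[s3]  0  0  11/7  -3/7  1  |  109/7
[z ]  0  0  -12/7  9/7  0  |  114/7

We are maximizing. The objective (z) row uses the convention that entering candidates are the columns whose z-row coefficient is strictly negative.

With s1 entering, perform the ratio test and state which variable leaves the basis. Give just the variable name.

s3

Ratios: row 1 (b): (29/7)/(1/7) = 29; row 2 (a): entry -5/14 ≤ 0, skip; row 3 (s3): (109/7)/(11/7) = 109/11.
Minimum ratio 109/11 is in the s3 row, so s3 leaves.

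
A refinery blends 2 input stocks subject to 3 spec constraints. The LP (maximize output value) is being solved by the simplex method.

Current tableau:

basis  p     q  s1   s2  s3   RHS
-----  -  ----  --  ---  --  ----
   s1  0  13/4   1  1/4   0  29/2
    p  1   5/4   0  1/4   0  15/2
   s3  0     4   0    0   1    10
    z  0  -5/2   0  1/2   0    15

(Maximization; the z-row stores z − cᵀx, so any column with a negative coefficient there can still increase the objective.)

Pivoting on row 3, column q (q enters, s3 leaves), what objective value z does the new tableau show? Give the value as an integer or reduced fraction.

85/4

Minimum ratio for q: 10/4 = 5/2.
z changes by −(z-row coeff of q)·ratio = −(-5/2)·(5/2) = 25/4.
New z = 15 + (25/4) = 85/4.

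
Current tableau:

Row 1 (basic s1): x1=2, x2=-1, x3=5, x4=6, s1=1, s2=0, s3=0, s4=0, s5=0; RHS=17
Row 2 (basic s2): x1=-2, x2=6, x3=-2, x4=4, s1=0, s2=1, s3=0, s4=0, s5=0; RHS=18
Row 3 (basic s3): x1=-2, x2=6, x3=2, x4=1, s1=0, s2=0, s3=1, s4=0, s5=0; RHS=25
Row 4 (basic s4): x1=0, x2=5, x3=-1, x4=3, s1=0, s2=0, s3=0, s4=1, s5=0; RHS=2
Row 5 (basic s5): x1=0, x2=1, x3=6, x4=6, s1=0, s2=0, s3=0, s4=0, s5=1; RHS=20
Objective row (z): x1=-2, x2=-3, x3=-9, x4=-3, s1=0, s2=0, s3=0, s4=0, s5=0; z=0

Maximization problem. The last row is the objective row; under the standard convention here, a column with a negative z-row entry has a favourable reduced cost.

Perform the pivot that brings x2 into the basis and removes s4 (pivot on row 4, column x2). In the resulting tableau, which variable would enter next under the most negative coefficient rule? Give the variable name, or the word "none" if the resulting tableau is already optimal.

x3

Pivot element 5. New z-row = old z-row − (-3)·(row 4/5).
Updated z-row coefficients: x1: -2, x2: 0, x3: -48/5, x4: -6/5, s1: 0, s2: 0, s3: 0, s4: 3/5, s5: 0.
The most negative is -48/5 in column x3, so x3 would enter next.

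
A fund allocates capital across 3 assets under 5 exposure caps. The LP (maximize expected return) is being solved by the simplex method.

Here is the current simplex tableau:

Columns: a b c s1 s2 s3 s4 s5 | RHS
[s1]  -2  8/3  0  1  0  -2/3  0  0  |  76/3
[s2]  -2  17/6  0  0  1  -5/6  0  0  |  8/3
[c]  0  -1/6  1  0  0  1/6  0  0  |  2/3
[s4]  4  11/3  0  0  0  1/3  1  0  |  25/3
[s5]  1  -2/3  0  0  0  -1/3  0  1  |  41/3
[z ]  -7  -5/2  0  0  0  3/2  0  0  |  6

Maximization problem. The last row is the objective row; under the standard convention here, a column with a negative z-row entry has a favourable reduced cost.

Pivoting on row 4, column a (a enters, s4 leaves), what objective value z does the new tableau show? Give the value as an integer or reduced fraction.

Minimum ratio for a: (25/3)/4 = 25/12.
z changes by −(z-row coeff of a)·ratio = −(-7)·(25/12) = 175/12.
New z = 6 + (175/12) = 247/12.

247/12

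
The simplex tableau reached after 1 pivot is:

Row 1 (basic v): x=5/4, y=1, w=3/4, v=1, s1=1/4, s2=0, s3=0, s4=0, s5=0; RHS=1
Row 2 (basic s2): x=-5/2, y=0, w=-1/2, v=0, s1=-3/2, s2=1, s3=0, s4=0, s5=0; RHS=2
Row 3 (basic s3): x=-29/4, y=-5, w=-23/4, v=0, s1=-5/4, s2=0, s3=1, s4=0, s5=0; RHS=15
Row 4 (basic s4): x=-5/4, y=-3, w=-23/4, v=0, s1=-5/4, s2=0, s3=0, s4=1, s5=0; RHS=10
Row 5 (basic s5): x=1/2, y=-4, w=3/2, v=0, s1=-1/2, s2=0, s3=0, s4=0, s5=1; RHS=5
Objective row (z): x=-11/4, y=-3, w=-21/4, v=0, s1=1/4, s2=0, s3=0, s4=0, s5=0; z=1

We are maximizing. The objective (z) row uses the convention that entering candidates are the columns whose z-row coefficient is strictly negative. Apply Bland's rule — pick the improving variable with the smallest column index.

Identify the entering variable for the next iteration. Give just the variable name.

x

Objective-row coefficients: x: -11/4, y: -3, w: -21/4, v: 0, s1: 1/4, s2: 0, s3: 0, s4: 0, s5: 0.
Improving columns: x, y, w. Bland's rule picks the smallest column index → x.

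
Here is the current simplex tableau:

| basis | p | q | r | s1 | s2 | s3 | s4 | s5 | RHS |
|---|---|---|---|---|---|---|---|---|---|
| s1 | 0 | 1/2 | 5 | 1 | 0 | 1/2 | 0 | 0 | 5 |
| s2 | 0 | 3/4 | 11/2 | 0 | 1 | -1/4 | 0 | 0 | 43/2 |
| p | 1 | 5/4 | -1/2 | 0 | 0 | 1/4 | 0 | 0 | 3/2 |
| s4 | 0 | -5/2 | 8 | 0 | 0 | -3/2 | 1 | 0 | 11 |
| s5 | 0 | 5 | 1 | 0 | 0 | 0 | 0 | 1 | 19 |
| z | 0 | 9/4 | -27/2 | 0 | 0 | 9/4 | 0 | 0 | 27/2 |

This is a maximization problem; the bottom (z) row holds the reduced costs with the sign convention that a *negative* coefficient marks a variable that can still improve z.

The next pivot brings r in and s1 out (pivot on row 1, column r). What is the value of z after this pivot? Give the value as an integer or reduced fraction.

27

Minimum ratio for r: 5/5 = 1.
z changes by −(z-row coeff of r)·ratio = −(-27/2)·1 = 27/2.
New z = 27/2 + (27/2) = 27.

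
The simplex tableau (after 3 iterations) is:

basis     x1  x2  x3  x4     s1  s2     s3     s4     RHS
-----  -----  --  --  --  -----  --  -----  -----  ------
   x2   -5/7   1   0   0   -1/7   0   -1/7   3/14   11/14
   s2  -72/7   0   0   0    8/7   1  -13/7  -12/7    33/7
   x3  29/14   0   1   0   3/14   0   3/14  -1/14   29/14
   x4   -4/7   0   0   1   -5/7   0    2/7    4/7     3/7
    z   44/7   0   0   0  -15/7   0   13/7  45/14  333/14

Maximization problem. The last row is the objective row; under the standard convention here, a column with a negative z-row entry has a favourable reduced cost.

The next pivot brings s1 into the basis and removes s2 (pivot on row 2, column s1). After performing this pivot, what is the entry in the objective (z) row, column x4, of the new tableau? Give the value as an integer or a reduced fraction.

0

Pivot element is row 2, column s1: 8/7.
Normalize row 2: new (row 2, x4) = 0/(8/7) = 0.
z-row ← z-row − (-15/7)·(new row 2): 0 − (-15/7)·0 = 0.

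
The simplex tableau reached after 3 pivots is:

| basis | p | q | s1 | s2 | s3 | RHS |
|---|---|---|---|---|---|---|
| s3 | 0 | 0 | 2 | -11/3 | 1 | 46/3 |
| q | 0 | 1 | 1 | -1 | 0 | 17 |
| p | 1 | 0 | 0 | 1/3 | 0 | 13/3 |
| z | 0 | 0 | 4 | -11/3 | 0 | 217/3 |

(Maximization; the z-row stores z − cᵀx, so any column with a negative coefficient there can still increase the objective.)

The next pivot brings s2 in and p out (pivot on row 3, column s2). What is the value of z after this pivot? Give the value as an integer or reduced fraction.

Minimum ratio for s2: (13/3)/(1/3) = 13.
z changes by −(z-row coeff of s2)·ratio = −(-11/3)·13 = 143/3.
New z = 217/3 + (143/3) = 120.

120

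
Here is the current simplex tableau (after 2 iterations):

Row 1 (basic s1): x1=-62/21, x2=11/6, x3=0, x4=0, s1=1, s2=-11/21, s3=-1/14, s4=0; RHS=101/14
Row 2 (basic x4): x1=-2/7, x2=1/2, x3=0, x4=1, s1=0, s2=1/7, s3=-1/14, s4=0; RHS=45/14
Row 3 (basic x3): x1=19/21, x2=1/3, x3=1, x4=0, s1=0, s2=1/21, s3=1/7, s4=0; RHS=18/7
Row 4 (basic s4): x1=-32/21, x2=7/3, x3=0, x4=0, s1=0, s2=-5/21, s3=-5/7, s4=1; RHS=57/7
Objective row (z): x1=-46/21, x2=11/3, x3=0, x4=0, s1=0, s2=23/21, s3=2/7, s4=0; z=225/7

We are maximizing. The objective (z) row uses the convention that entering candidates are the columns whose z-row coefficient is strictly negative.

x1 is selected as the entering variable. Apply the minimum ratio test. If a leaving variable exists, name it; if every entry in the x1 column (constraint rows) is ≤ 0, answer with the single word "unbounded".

Ratios: row 1 (s1): entry -62/21 ≤ 0, skip; row 2 (x4): entry -2/7 ≤ 0, skip; row 3 (x3): (18/7)/(19/21) = 54/19; row 4 (s4): entry -32/21 ≤ 0, skip.
Minimum ratio is in the x3 row, so x3 leaves.

x3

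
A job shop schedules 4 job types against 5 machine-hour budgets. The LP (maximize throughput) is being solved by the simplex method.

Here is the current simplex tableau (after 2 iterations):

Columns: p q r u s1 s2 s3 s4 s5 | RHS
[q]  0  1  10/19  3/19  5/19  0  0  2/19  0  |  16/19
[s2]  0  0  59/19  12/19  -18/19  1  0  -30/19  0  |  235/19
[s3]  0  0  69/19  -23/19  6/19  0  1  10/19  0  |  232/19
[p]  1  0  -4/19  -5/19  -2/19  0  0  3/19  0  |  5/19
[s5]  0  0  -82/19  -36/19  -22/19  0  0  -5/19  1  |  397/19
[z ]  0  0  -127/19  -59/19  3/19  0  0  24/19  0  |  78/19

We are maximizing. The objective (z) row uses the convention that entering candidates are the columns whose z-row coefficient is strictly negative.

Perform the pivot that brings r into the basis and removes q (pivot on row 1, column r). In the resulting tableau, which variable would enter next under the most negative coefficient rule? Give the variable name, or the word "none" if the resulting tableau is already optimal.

u

Pivot element 10/19. New z-row = old z-row − (-127/19)·(row 1/(10/19)).
Updated z-row coefficients: p: 0, q: 127/10, r: 0, u: -11/10, s1: 7/2, s2: 0, s3: 0, s4: 13/5, s5: 0.
The most negative is -11/10 in column u, so u would enter next.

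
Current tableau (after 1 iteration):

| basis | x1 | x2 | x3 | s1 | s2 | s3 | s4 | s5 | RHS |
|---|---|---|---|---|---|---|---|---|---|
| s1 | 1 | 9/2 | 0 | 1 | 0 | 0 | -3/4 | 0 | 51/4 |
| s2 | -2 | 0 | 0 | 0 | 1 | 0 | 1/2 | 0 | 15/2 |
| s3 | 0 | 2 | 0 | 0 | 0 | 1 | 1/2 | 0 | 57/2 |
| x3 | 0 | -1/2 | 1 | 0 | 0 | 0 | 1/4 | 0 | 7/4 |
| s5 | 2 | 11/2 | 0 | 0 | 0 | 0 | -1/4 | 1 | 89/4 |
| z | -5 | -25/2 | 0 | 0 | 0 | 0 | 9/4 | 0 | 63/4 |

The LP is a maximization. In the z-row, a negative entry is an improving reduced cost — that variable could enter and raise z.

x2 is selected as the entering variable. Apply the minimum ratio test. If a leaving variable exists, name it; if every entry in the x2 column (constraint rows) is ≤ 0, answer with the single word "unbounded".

s1

Ratios: row 1 (s1): (51/4)/(9/2) = 17/6; row 2 (s2): entry 0 ≤ 0, skip; row 3 (s3): (57/2)/2 = 57/4; row 4 (x3): entry -1/2 ≤ 0, skip; row 5 (s5): (89/4)/(11/2) = 89/22.
Minimum ratio is in the s1 row, so s1 leaves.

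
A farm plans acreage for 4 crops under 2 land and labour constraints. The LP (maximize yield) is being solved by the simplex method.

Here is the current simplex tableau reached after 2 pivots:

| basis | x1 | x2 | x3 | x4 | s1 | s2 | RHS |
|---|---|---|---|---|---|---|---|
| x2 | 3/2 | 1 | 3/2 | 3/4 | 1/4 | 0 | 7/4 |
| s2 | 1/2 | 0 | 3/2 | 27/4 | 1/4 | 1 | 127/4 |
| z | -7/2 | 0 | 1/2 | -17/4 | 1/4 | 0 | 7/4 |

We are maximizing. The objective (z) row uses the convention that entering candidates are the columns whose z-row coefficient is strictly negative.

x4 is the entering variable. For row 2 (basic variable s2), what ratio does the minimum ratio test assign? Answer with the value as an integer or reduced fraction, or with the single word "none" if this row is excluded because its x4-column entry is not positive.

127/27

Ratio = RHS / (x4 entry) = (127/4) / (27/4) = 127/27.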